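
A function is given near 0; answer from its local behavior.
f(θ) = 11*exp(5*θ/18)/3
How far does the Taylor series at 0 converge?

The radius of convergence is infinite.

The factor exp(5*θ/18) is entire and contributes no finite singular point.
The polynomial part has no poles.
No finite singular points: the Taylor series at 0 converges everywhere.


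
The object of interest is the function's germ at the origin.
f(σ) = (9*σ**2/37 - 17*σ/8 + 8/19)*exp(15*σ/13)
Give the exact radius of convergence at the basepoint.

The factor exp(15*σ/13) is entire and contributes no finite singular point.
The polynomial part has no poles.
No finite singular points: the Taylor series at 0 converges everywhere.

The radius of convergence is infinite.


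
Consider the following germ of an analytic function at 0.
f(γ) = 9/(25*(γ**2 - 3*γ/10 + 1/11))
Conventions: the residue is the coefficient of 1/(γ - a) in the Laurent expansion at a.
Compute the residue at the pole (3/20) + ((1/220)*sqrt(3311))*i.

The residue is -((18/1505)*sqrt(3311))*i.

The factor γ**2 - 3*γ/10 + 1/11 splits as (γ - a)(γ - a') with a = (3/20) + ((1/220)*sqrt(3311))*i, a' = (3/20) - ((1/220)*sqrt(3311))*i. At the order-1 pole a set g(γ) = (γ - a)*f(γ) = [9/25] / (γ - a').
Simple pole: residue = g(a) at a = (3/20) + ((1/220)*sqrt(3311))*i, which is -((18/1505)*sqrt(3311))*i.


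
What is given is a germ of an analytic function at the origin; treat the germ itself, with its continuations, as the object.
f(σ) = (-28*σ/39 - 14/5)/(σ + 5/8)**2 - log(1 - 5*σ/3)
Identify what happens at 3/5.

The point is a logarithmic branch point.

The term (-1)*log(1 - σ/(3/5)) has argument 1 - 3/5/(3/5) = 0 at 3/5: a logarithmic (infinitely-sheeted) branch point; the remaining terms are analytic or single-valued there.


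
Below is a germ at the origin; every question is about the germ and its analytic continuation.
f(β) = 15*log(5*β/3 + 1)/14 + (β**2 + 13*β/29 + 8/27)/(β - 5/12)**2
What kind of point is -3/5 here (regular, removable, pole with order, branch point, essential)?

The point is a logarithmic branch point.

The term (15/14)*log(1 - β/(-3/5)) has argument 1 - -3/5/(-3/5) = 0 at -3/5: a logarithmic (infinitely-sheeted) branch point; the remaining terms are analytic or single-valued there.


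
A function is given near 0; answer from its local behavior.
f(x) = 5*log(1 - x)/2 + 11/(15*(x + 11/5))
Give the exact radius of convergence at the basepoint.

The radius of convergence is 1.

Denominator factor (x + 11/5): pole of order 1 at -11/5, modulus 11/5.
Branch term (5/2)*log(1 - x/(1)): its argument vanishes at x = 1, a logarithmic branch point, modulus 1.
The radius of convergence is the smallest modulus among the singular points: 1.


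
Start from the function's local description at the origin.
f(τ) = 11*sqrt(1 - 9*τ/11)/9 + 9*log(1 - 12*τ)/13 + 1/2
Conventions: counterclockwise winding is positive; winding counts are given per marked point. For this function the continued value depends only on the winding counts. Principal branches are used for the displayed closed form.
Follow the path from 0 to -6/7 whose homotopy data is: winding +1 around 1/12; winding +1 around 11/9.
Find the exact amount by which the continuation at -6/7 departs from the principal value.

The rational part is single-valued and drops out of the difference; each branch term changes only by its own monodromy.
(11/9)*sqrt(1 - τ/(11/9)): winding +1 is odd, the square root flips sign, contributing -2*(11/9)*sqrt(1 - (-6/7)/(11/9)) = -2*(11/9)*sqrt(131/77) = -(2/63)*sqrt(10087).
(9/13)*log(1 - τ/(1/12)): each positive loop around 1/12 adds 2*pi*i to the log, so winding +1 contributes (9/13)*(1)*2*pi*i = (18/13)*pi*i.
Summing the contributions at τ = -6/7 gives (-(2/63)*sqrt(10087)) + ((18/13)*pi)*i.

Continued minus principal equals (-(2/63)*sqrt(10087)) + ((18/13)*pi)*i.


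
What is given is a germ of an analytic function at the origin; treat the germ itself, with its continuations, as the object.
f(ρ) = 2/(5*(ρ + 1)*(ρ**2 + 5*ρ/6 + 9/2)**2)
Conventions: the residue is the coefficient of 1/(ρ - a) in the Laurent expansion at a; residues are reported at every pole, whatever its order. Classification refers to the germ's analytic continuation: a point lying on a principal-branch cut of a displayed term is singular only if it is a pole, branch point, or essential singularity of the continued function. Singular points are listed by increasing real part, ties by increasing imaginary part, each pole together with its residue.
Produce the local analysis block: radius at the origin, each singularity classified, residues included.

Radius of convergence at 0: 1.
At -1: a pole of order 1; residue 9/490.
At (-5/12) - ((1/12)*sqrt(623))*i: a pole of order 2; residue (-9/980) + ((1233/7762580)*sqrt(623))*i.
At (-5/12) + ((1/12)*sqrt(623))*i: a pole of order 2; residue (-9/980) - ((1233/7762580)*sqrt(623))*i.

Denominator factor (ρ + 1): pole of order 1 at -1, modulus 1.
Denominator factor (ρ**2 + 5*ρ/6 + 9/2)^2: discriminant -623/36, complex-conjugate roots (-5/12) + ((1/12)*sqrt(623))*i and (-5/12) - ((1/12)*sqrt(623))*i; poles of order 2, moduli (3/2)*sqrt(2) and (3/2)*sqrt(2).
The radius of convergence is the smallest modulus among the singular points: 1.
At the order-1 pole -1 set g(ρ) = (ρ - (-1))*f(ρ) = 2/(5*(ρ**2 + 5*ρ/6 + 9/2)**2).
Simple pole: residue = g(a) at a = -1, which is 9/490.
The factor ρ**2 + 5*ρ/6 + 9/2 splits as (ρ - a)(ρ - a') with a = (-5/12) - ((1/12)*sqrt(623))*i, a' = (-5/12) + ((1/12)*sqrt(623))*i. At the order-2 pole a set g(ρ) = (ρ - a)^2*f(ρ) = [2/(5*(ρ + 1))] / (ρ - a')^2.
Order-2 pole: residue = g'(a); g'((-5/12) - ((1/12)*sqrt(623))*i) = (-9/980) + ((1233/7762580)*sqrt(623))*i, so the residue is (-9/980) + ((1233/7762580)*sqrt(623))*i.
The factor ρ**2 + 5*ρ/6 + 9/2 splits as (ρ - a)(ρ - a') with a = (-5/12) + ((1/12)*sqrt(623))*i, a' = (-5/12) - ((1/12)*sqrt(623))*i. At the order-2 pole a set g(ρ) = (ρ - a)^2*f(ρ) = [2/(5*(ρ + 1))] / (ρ - a')^2.
Order-2 pole: residue = g'(a); g'((-5/12) + ((1/12)*sqrt(623))*i) = (-9/980) - ((1233/7762580)*sqrt(623))*i, so the residue is (-9/980) - ((1233/7762580)*sqrt(623))*i.
List the singular points by increasing real part (a conjugate pair: the negative imaginary part first).


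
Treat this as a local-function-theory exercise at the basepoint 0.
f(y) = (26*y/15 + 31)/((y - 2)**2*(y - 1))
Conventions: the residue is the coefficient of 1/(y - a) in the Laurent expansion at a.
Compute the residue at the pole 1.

At the order-1 pole 1 set g(y) = (y - (1))*f(y) = (26*y/15 + 31)/(y - 2)**2.
Simple pole: residue = g(a) at a = 1, which is 491/15.

The residue is 491/15.


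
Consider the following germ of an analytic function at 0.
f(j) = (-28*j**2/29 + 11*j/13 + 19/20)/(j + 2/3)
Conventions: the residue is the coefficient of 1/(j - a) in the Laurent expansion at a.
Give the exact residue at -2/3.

At the order-1 pole -2/3 set g(j) = (j - (-2/3))*f(j) = -28*j**2/29 + 11*j/13 + 19/20.
Simple pole: residue = g(a) at a = -2/3, which is -2933/67860.

The residue is -2933/67860.


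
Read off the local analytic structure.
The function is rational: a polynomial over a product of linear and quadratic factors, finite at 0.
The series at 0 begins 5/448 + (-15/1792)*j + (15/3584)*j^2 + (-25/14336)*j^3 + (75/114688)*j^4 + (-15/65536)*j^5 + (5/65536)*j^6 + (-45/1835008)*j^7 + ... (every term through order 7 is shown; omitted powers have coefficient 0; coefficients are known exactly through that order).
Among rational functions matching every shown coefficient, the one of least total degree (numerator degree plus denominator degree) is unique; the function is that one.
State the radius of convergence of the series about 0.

The radius of convergence is 4.

No rational of total degree below 3 reproduces all 8 coefficients; solving the [0/3] Pade equations on them gives f(j) = 5/(7*(j + 4)**3), whose expansion matches every shown term.
Denominator factor (j + 4)^3: pole of order 3 at -4, modulus 4.
The radius of convergence is the smallest modulus among the singular points: 4.


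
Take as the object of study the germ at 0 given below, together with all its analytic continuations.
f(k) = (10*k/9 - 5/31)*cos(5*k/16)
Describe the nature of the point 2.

There is no denominator, hence no pole anywhere.
The factor cos(5*k/16) is entire.
So the germ continues analytically to 2.

The point is a regular point.


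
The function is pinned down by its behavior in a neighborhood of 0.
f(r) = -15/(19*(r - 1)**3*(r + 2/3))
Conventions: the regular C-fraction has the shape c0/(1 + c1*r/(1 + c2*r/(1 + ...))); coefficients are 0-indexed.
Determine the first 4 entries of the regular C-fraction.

The regular C-fraction coefficients are [45/38, -3/2, -1, 10/3].

Taylor coefficients (expand at 0): a_0 = 45/38, a_1 = 135/76, a_2 = 675/152, a_3 = 1575/304.
c0 = a_0 = 45/38. Peel one level at a time: if S = 1 + c*r/S' with S'(0) = 1, then c is the r-coefficient of S and S' = c*r/(S - 1).
S_1 = c0/f = 1 + (-3/2)*r + (-3/2)*r^2 + ...; c1 = -3/2.
S_2 = c1*r/(S_1 - 1) = 1 + (-1)*r + (10/3)*r^2 + ...; c2 = -1.
S_3 = c2*r/(S_2 - 1) = 1 + (10/3)*r + ...; c3 = 10/3.


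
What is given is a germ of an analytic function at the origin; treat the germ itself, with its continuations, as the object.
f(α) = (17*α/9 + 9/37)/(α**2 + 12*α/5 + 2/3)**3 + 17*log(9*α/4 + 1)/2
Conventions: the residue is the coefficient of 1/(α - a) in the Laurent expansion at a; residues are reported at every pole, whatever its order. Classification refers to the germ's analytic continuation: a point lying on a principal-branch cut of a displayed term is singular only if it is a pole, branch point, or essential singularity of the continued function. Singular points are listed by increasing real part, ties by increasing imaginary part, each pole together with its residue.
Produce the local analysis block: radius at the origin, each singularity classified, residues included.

Denominator factor (α**2 + 12*α/5 + 2/3)^3: discriminant 232/75, real irrational roots -6/5 + (1/15)*sqrt(174) and -6/5 - (1/15)*sqrt(174); poles of order 3, moduli 6/5 - (1/15)*sqrt(174) and 6/5 + (1/15)*sqrt(174).
Branch term (17/2)*log(1 - α/(-4/9)): its argument vanishes at α = -4/9, a logarithmic branch point, modulus 4/9.
The radius of convergence is the smallest modulus among the singular points: 6/5 - (1/15)*sqrt(174).
The branch term is analytic at -6/5 - (1/15)*sqrt(174) and contributes nothing to the residue; only the rational part matters.
The factor α**2 + 12*α/5 + 2/3 splits as (α - a)(α - a') with a = -6/5 - (1/15)*sqrt(174), a' = -6/5 + (1/15)*sqrt(174). At the order-3 pole a set g(α) = (α - a)^3*(rational part) = [17*α/9 + 9/37] / (α - a')^3.
Order-3 pole: residue = g''(a)/2; g''(-6/5 - (1/15)*sqrt(174)) = (6316875/57753152)*sqrt(174), so the residue is (6316875/115506304)*sqrt(174).
The branch term is analytic at -6/5 + (1/15)*sqrt(174) and contributes nothing to the residue; only the rational part matters.
The factor α**2 + 12*α/5 + 2/3 splits as (α - a)(α - a') with a = -6/5 + (1/15)*sqrt(174), a' = -6/5 - (1/15)*sqrt(174). At the order-3 pole a set g(α) = (α - a)^3*(rational part) = [17*α/9 + 9/37] / (α - a')^3.
Order-3 pole: residue = g''(a)/2; g''(-6/5 + (1/15)*sqrt(174)) = -(6316875/57753152)*sqrt(174), so the residue is -(6316875/115506304)*sqrt(174).
List the singular points by increasing real part (a conjugate pair: the negative imaginary part first).

Radius of convergence at 0: 6/5 - (1/15)*sqrt(174).
At -6/5 - (1/15)*sqrt(174): a pole of order 3; residue (6316875/115506304)*sqrt(174).
At -4/9: a logarithmic branch point.
At -6/5 + (1/15)*sqrt(174): a pole of order 3; residue -(6316875/115506304)*sqrt(174).


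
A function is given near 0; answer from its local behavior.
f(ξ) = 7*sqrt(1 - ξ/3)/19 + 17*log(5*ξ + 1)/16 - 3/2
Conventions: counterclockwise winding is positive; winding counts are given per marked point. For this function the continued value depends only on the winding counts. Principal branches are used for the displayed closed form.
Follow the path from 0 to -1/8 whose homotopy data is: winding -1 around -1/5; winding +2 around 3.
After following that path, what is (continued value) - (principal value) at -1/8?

The rational part is single-valued and drops out of the difference; each branch term changes only by its own monodromy.
(7/19)*sqrt(1 - ξ/(3)): winding +2 is even, the square root returns to the same sheet, contribution 0.
(17/16)*log(1 - ξ/(-1/5)): each positive loop around -1/5 adds 2*pi*i to the log, so winding -1 contributes (17/16)*(-1)*2*pi*i = -(17/8)*pi*i.
Summing the contributions at ξ = -1/8 gives -(17/8)*pi*i.

Continued minus principal equals -(17/8)*pi*i.


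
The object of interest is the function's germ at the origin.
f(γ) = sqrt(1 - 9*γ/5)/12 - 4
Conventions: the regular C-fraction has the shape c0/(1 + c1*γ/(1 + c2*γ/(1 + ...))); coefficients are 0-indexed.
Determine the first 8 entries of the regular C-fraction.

The regular C-fraction coefficients are [-47/12, -9/470, -81/188, -47/100, -43/100, -81/172, -369/860, -387/820].

Taylor coefficients (expand at 0): a_0 = -47/12, a_1 = -3/40, a_2 = -27/800, a_3 = -243/8000, a_4 = -2187/64000, a_5 = -137781/3200000, a_6 = -3720087/64000000, a_7 = -52612659/640000000.
c0 = a_0 = -47/12. Peel one level at a time: if S = 1 + c*γ/S' with S'(0) = 1, then c is the γ-coefficient of S and S' = c*γ/(S - 1).
S_1 = c0/f = 1 + (-9/470)*γ + (-729/88360)*γ^2 + ...; c1 = -9/470.
S_2 = c1*γ/(S_1 - 1) = 1 + (-81/188)*γ + (-81/400)*γ^2 + ...; c2 = -81/188.
S_3 = c2*γ/(S_2 - 1) = 1 + (-47/100)*γ + (-2021/10000)*γ^2 + ...; c3 = -47/100.
S_4 = c3*γ/(S_3 - 1) = 1 + (-43/100)*γ + (-81/400)*γ^2 + ...; c4 = -43/100.
S_5 = c4*γ/(S_4 - 1) = 1 + (-81/172)*γ + (-29889/147920)*γ^2 + ...; c5 = -81/172.
S_6 = c5*γ/(S_5 - 1) = 1 + (-369/860)*γ + (-81/400)*γ^2 + ...; c6 = -369/860.
S_7 = c6*γ/(S_6 - 1) = 1 + (-387/820)*γ + ...; c7 = -387/820.


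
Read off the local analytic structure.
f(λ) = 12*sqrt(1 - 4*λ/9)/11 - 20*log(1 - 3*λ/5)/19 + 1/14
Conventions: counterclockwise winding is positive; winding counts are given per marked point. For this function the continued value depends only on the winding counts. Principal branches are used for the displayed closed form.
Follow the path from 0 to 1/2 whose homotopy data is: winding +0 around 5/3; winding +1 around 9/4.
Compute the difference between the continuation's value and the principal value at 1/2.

Continued minus principal equals -(8/11)*sqrt(7).

The rational part is single-valued and drops out of the difference; each branch term changes only by its own monodromy.
(-20/19)*log(1 - λ/(5/3)): winding 0 around 5/3, so this term returns to its principal value, contribution 0.
(12/11)*sqrt(1 - λ/(9/4)): winding +1 is odd, the square root flips sign, contributing -2*(12/11)*sqrt(1 - (1/2)/(9/4)) = -2*(12/11)*sqrt(7/9) = -(8/11)*sqrt(7).
Summing the contributions at λ = 1/2 gives -(8/11)*sqrt(7).


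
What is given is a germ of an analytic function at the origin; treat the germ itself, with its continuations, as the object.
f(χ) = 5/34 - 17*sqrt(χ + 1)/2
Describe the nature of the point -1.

The term (-17/2)*sqrt(1 - χ/(-1)) has argument 1 - -1/(-1) = 0 at -1: a square-root (algebraic, two-sheeted) branch point; the remaining terms are analytic or single-valued there.

The point is an algebraic (square-root) branch point.


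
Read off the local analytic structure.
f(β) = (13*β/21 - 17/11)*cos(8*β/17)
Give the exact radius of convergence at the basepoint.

The radius of convergence is infinite.

The factor cos(8*β/17) is entire and contributes no finite singular point.
The polynomial part has no poles.
No finite singular points: the Taylor series at 0 converges everywhere.


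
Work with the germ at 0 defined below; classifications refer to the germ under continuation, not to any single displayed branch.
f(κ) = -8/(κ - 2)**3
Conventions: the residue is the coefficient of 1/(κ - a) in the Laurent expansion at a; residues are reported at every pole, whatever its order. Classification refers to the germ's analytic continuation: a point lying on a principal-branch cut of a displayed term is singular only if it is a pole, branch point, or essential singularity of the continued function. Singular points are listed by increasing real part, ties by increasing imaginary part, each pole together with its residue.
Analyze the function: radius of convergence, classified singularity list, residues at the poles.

Denominator factor (κ - 2)^3: pole of order 3 at 2, modulus 2.
The radius of convergence is the smallest modulus among the singular points: 2.
At the order-3 pole 2 set g(κ) = (κ - (2))^3*f(κ) = -8.
Order-3 pole: residue = g''(a)/2; g''(2) = 0, so the residue is 0.

Radius of convergence at 0: 2.
At 2: a pole of order 3; residue 0.


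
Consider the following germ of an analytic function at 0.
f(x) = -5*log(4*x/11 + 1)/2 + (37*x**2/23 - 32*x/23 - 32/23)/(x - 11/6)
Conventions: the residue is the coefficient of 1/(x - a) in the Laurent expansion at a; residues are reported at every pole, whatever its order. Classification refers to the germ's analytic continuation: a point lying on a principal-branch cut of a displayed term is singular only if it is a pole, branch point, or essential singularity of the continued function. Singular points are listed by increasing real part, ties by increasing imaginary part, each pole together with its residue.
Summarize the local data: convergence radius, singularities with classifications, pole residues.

Radius of convergence at 0: 11/6.
At -11/4: a logarithmic branch point.
At 11/6: a pole of order 1; residue 1213/828.

Denominator factor (x - 11/6): pole of order 1 at 11/6, modulus 11/6.
Branch term (-5/2)*log(1 - x/(-11/4)): its argument vanishes at x = -11/4, a logarithmic branch point, modulus 11/4.
The radius of convergence is the smallest modulus among the singular points: 11/6.
The branch term is analytic at 11/6 and contributes nothing to the residue; only the rational part matters.
At the order-1 pole 11/6 set g(x) = (x - (11/6))*(rational part) = 37*x**2/23 - 32*x/23 - 32/23.
Simple pole: residue = g(a) at a = 11/6, which is 1213/828.
List the singular points by increasing real part (a conjugate pair: the negative imaginary part first).


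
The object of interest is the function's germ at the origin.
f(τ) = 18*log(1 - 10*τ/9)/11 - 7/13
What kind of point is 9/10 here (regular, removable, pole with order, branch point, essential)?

The point is a logarithmic branch point.

The term (18/11)*log(1 - τ/(9/10)) has argument 1 - 9/10/(9/10) = 0 at 9/10: a logarithmic (infinitely-sheeted) branch point; the remaining terms are analytic or single-valued there.


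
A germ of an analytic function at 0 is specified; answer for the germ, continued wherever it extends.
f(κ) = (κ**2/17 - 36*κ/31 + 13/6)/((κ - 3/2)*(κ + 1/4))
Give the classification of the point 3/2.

The denominator factor κ - 3/2 vanishes at 3/2 and appears to the power 1; the numerator there equals 3523/6324, nonzero, and no other factor vanishes.
Hence a pole whose order is the multiplicity, 1.

The point is a pole of order 1.


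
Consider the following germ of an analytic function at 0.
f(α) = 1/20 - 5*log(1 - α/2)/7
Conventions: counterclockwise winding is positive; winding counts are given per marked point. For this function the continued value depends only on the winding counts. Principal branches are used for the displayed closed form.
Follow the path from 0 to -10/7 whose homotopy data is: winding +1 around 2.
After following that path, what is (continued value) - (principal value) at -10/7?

Continued minus principal equals -(10/7)*pi*i.

The rational part is single-valued and drops out of the difference; each branch term changes only by its own monodromy.
(-5/7)*log(1 - α/(2)): each positive loop around 2 adds 2*pi*i to the log, so winding +1 contributes (-5/7)*(1)*2*pi*i = -(10/7)*pi*i.
Summing the contributions at α = -10/7 gives -(10/7)*pi*i.


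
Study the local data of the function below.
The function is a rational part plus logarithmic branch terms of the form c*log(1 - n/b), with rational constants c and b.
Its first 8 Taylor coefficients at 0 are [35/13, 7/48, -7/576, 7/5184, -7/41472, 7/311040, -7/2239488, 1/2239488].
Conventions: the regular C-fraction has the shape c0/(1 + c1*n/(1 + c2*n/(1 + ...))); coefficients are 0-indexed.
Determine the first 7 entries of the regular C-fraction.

Taylor coefficients (read off): a_0 = 35/13, a_1 = 7/48, a_2 = -7/576, a_3 = 7/5184, a_4 = -7/41472, a_5 = 7/311040, a_6 = -7/2239488.
c0 = a_0 = 35/13. Peel one level at a time: if S = 1 + c*n/S' with S'(0) = 1, then c is the n-coefficient of S and S' = c*n/(S - 1).
S_1 = c0/f = 1 + (-13/240)*n + (143/19200)*n^2 + ...; c1 = -13/240.
S_2 = c1*n/(S_1 - 1) = 1 + (11/80)*n + (-1/432)*n^2 + ...; c2 = 11/80.
S_3 = c2*n/(S_2 - 1) = 1 + (5/297)*n + (-395/352836)*n^2 + ...; c3 = 5/297.
S_4 = c3*n/(S_3 - 1) = 1 + (79/1188)*n + (-1/540)*n^2 + ...; c4 = 79/1188.
S_5 = c4*n/(S_4 - 1) = 1 + (11/395)*n + (-2893/1872300)*n^2 + ...; c5 = 11/395.
S_6 = c5*n/(S_5 - 1) = 1 + (263/4740)*n + ...; c6 = 263/4740.

The regular C-fraction coefficients are [35/13, -13/240, 11/80, 5/297, 79/1188, 11/395, 263/4740].


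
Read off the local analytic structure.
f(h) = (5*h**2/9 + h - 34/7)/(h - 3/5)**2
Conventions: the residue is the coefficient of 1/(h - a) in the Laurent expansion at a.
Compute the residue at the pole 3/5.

At the order-2 pole 3/5 set g(h) = (h - (3/5))^2*f(h) = 5*h**2/9 + h - 34/7.
Order-2 pole: residue = g'(a); g'(3/5) = 5/3, so the residue is 5/3.

The residue is 5/3.


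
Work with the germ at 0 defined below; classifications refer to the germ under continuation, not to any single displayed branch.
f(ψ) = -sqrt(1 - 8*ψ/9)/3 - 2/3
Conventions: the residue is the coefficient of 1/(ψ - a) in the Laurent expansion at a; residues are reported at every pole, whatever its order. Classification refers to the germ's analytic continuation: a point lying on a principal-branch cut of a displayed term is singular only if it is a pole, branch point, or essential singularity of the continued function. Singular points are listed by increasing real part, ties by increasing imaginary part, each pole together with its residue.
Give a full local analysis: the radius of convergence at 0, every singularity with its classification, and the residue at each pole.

Radius of convergence at 0: 9/8.
At 9/8: an algebraic (square-root) branch point.

Branch term (-1/3)*sqrt(1 - ψ/(9/8)): its argument vanishes at ψ = 9/8, a square-root branch point, modulus 9/8.
The radius of convergence is the smallest modulus among the singular points: 9/8.


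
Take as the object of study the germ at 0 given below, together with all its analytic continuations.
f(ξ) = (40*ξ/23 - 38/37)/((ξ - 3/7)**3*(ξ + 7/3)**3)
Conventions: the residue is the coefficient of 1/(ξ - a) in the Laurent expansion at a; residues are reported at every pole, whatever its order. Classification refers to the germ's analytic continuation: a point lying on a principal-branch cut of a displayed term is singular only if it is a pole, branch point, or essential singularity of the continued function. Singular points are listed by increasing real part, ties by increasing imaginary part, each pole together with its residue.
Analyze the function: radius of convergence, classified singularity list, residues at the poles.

Denominator factor (ξ - 3/7)^3: pole of order 3 at 3/7, modulus 3/7.
Denominator factor (ξ + 7/3)^3: pole of order 3 at -7/3, modulus 7/3.
The radius of convergence is the smallest modulus among the singular points: 3/7.
At the order-3 pole -7/3 set g(ξ) = (ξ - (-7/3))^3*f(ξ) = (40*ξ/23 - 38/37)/(ξ - 3/7)**3.
Order-3 pole: residue = g''(a)/2; g''(-7/3) = 13989212811/69819951196, so the residue is 13989212811/139639902392.
At the order-3 pole 3/7 set g(ξ) = (ξ - (3/7))^3*f(ξ) = (40*ξ/23 - 38/37)/(ξ + 7/3)**3.
Order-3 pole: residue = g''(a)/2; g''(3/7) = -13989212811/69819951196, so the residue is -13989212811/139639902392.
List the singular points by increasing real part (a conjugate pair: the negative imaginary part first).

Radius of convergence at 0: 3/7.
At -7/3: a pole of order 3; residue 13989212811/139639902392.
At 3/7: a pole of order 3; residue -13989212811/139639902392.


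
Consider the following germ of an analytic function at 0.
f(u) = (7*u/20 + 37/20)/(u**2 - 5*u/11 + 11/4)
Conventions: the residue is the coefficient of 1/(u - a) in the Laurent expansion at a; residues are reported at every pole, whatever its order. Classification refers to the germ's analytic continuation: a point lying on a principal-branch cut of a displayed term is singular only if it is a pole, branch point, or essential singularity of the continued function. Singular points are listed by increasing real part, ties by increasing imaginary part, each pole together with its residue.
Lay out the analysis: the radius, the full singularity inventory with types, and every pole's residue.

Denominator factor (u**2 - 5*u/11 + 11/4): discriminant -1306/121, complex-conjugate roots (5/22) + ((1/22)*sqrt(1306))*i and (5/22) - ((1/22)*sqrt(1306))*i; poles of order 1, moduli (1/2)*sqrt(11) and (1/2)*sqrt(11).
The radius of convergence is the smallest modulus among the singular points: (1/2)*sqrt(11).
The factor u**2 - 5*u/11 + 11/4 splits as (u - a)(u - a') with a = (5/22) - ((1/22)*sqrt(1306))*i, a' = (5/22) + ((1/22)*sqrt(1306))*i. At the order-1 pole a set g(u) = (u - a)*f(u) = [7*u/20 + 37/20] / (u - a').
Simple pole: residue = g(a) at a = (5/22) - ((1/22)*sqrt(1306))*i, which is (7/40) + ((849/52240)*sqrt(1306))*i.
The factor u**2 - 5*u/11 + 11/4 splits as (u - a)(u - a') with a = (5/22) + ((1/22)*sqrt(1306))*i, a' = (5/22) - ((1/22)*sqrt(1306))*i. At the order-1 pole a set g(u) = (u - a)*f(u) = [7*u/20 + 37/20] / (u - a').
Simple pole: residue = g(a) at a = (5/22) + ((1/22)*sqrt(1306))*i, which is (7/40) - ((849/52240)*sqrt(1306))*i.
List the singular points by increasing real part (a conjugate pair: the negative imaginary part first).

Radius of convergence at 0: (1/2)*sqrt(11).
At (5/22) - ((1/22)*sqrt(1306))*i: a pole of order 1; residue (7/40) + ((849/52240)*sqrt(1306))*i.
At (5/22) + ((1/22)*sqrt(1306))*i: a pole of order 1; residue (7/40) - ((849/52240)*sqrt(1306))*i.


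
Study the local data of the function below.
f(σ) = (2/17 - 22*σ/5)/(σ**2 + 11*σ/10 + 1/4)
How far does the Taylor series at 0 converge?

Denominator factor (σ**2 + 11*σ/10 + 1/4): discriminant 21/100, real irrational roots -11/20 + (1/20)*sqrt(21) and -11/20 - (1/20)*sqrt(21); poles of order 1, moduli 11/20 - (1/20)*sqrt(21) and 11/20 + (1/20)*sqrt(21).
The radius of convergence is the smallest modulus among the singular points: 11/20 - (1/20)*sqrt(21).

The radius of convergence is 11/20 - (1/20)*sqrt(21).


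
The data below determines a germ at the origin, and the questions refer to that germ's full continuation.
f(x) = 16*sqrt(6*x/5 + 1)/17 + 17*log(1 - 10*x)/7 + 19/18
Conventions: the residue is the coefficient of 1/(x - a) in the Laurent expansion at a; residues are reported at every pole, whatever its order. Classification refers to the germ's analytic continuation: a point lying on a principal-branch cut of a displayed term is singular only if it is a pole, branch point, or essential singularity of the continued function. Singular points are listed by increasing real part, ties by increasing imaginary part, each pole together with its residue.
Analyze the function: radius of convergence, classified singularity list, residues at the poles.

Branch term (16/17)*sqrt(1 - x/(-5/6)): its argument vanishes at x = -5/6, a square-root branch point, modulus 5/6.
Branch term (17/7)*log(1 - x/(1/10)): its argument vanishes at x = 1/10, a logarithmic branch point, modulus 1/10.
The radius of convergence is the smallest modulus among the singular points: 1/10.
List the singular points by increasing real part (a conjugate pair: the negative imaginary part first).

Radius of convergence at 0: 1/10.
At -5/6: an algebraic (square-root) branch point.
At 1/10: a logarithmic branch point.


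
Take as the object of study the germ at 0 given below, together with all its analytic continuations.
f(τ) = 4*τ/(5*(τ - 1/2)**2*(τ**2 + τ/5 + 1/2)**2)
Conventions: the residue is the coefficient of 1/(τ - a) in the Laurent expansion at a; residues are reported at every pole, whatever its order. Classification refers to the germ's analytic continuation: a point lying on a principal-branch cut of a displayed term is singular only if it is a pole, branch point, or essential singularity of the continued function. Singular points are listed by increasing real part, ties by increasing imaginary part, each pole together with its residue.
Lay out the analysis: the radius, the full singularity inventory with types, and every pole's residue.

Radius of convergence at 0: 1/2.
At (-1/10) - (7/10)*i: a pole of order 2; residue (1120/4913) - (1119120/1685159)*i.
At (-1/10) + (7/10)*i: a pole of order 2; residue (1120/4913) + (1119120/1685159)*i.
At 1/2: a pole of order 2; residue -2240/4913.

Denominator factor (τ - 1/2)^2: pole of order 2 at 1/2, modulus 1/2.
Denominator factor (τ**2 + τ/5 + 1/2)^2: discriminant -49/25, complex-conjugate roots (-1/10) + (7/10)*i and (-1/10) - (7/10)*i; poles of order 2, moduli (1/2)*sqrt(2) and (1/2)*sqrt(2).
The radius of convergence is the smallest modulus among the singular points: 1/2.
The factor τ**2 + τ/5 + 1/2 splits as (τ - a)(τ - a') with a = (-1/10) - (7/10)*i, a' = (-1/10) + (7/10)*i. At the order-2 pole a set g(τ) = (τ - a)^2*f(τ) = [4*τ/(5*(τ - 1/2)**2)] / (τ - a')^2.
Order-2 pole: residue = g'(a); g'((-1/10) - (7/10)*i) = (1120/4913) - (1119120/1685159)*i, so the residue is (1120/4913) - (1119120/1685159)*i.
The factor τ**2 + τ/5 + 1/2 splits as (τ - a)(τ - a') with a = (-1/10) + (7/10)*i, a' = (-1/10) - (7/10)*i. At the order-2 pole a set g(τ) = (τ - a)^2*f(τ) = [4*τ/(5*(τ - 1/2)**2)] / (τ - a')^2.
Order-2 pole: residue = g'(a); g'((-1/10) + (7/10)*i) = (1120/4913) + (1119120/1685159)*i, so the residue is (1120/4913) + (1119120/1685159)*i.
At the order-2 pole 1/2 set g(τ) = (τ - (1/2))^2*f(τ) = 4*τ/(5*(τ**2 + τ/5 + 1/2)**2).
Order-2 pole: residue = g'(a); g'(1/2) = -2240/4913, so the residue is -2240/4913.
List the singular points by increasing real part (a conjugate pair: the negative imaginary part first).


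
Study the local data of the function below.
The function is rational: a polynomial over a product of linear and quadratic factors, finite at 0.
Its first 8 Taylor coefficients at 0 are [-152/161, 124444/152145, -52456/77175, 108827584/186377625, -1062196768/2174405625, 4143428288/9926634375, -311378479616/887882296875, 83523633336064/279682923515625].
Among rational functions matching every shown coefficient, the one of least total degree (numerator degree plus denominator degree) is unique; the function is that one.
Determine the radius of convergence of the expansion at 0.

The radius of convergence is -3/20 + (1/20)*sqrt(709).

No rational of total degree below 3 reproduces all 8 coefficients; solving the [1/2] Pade equations on them gives f(v) = (38/23 - 31*v/27)/(v**2 - 3*v/10 - 7/4), whose expansion matches every shown term.
Denominator factor (v**2 - 3*v/10 - 7/4): discriminant 709/100, real irrational roots 3/20 + (1/20)*sqrt(709) and 3/20 - (1/20)*sqrt(709); poles of order 1, moduli 3/20 + (1/20)*sqrt(709) and -3/20 + (1/20)*sqrt(709).
The radius of convergence is the smallest modulus among the singular points: -3/20 + (1/20)*sqrt(709).


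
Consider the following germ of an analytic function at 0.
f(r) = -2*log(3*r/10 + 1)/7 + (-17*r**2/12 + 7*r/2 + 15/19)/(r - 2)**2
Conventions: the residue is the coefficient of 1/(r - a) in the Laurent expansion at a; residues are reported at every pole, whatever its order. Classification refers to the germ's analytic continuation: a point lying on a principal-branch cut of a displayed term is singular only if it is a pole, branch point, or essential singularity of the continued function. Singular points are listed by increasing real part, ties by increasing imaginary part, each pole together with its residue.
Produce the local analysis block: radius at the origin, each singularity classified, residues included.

Radius of convergence at 0: 2.
At -10/3: a logarithmic branch point.
At 2: a pole of order 2; residue -13/6.

Denominator factor (r - 2)^2: pole of order 2 at 2, modulus 2.
Branch term (-2/7)*log(1 - r/(-10/3)): its argument vanishes at r = -10/3, a logarithmic branch point, modulus 10/3.
The radius of convergence is the smallest modulus among the singular points: 2.
The branch term is analytic at 2 and contributes nothing to the residue; only the rational part matters.
At the order-2 pole 2 set g(r) = (r - (2))^2*(rational part) = -17*r**2/12 + 7*r/2 + 15/19.
Order-2 pole: residue = g'(a); g'(2) = -13/6, so the residue is -13/6.
List the singular points by increasing real part (a conjugate pair: the negative imaginary part first).


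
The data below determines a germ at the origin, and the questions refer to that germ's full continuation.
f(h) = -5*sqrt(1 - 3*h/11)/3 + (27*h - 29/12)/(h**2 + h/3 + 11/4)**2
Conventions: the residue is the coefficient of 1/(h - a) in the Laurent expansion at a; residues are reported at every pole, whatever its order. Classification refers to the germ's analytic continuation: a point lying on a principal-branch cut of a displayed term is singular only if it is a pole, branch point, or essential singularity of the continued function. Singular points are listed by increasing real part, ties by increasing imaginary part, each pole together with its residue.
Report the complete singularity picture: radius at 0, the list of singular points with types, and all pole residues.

Radius of convergence at 0: (1/2)*sqrt(11).
At (-1/6) - ((7/6)*sqrt(2))*i: a pole of order 2; residue -((747/2744)*sqrt(2))*i.
At (-1/6) + ((7/6)*sqrt(2))*i: a pole of order 2; residue ((747/2744)*sqrt(2))*i.
At 11/3: an algebraic (square-root) branch point.

Denominator factor (h**2 + h/3 + 11/4)^2: discriminant -98/9, complex-conjugate roots (-1/6) + ((7/6)*sqrt(2))*i and (-1/6) - ((7/6)*sqrt(2))*i; poles of order 2, moduli (1/2)*sqrt(11) and (1/2)*sqrt(11).
Branch term (-5/3)*sqrt(1 - h/(11/3)): its argument vanishes at h = 11/3, a square-root branch point, modulus 11/3.
The radius of convergence is the smallest modulus among the singular points: (1/2)*sqrt(11).
The branch term is analytic at (-1/6) - ((7/6)*sqrt(2))*i and contributes nothing to the residue; only the rational part matters.
The factor h**2 + h/3 + 11/4 splits as (h - a)(h - a') with a = (-1/6) - ((7/6)*sqrt(2))*i, a' = (-1/6) + ((7/6)*sqrt(2))*i. At the order-2 pole a set g(h) = (h - a)^2*(rational part) = [27*h - 29/12] / (h - a')^2.
Order-2 pole: residue = g'(a); g'((-1/6) - ((7/6)*sqrt(2))*i) = -((747/2744)*sqrt(2))*i, so the residue is -((747/2744)*sqrt(2))*i.
The branch term is analytic at (-1/6) + ((7/6)*sqrt(2))*i and contributes nothing to the residue; only the rational part matters.
The factor h**2 + h/3 + 11/4 splits as (h - a)(h - a') with a = (-1/6) + ((7/6)*sqrt(2))*i, a' = (-1/6) - ((7/6)*sqrt(2))*i. At the order-2 pole a set g(h) = (h - a)^2*(rational part) = [27*h - 29/12] / (h - a')^2.
Order-2 pole: residue = g'(a); g'((-1/6) + ((7/6)*sqrt(2))*i) = ((747/2744)*sqrt(2))*i, so the residue is ((747/2744)*sqrt(2))*i.
List the singular points by increasing real part (a conjugate pair: the negative imaginary part first).


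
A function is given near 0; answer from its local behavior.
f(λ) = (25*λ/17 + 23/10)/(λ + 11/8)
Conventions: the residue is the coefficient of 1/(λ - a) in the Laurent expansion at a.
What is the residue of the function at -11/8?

The residue is 189/680.

At the order-1 pole -11/8 set g(λ) = (λ - (-11/8))*f(λ) = 25*λ/17 + 23/10.
Simple pole: residue = g(a) at a = -11/8, which is 189/680.


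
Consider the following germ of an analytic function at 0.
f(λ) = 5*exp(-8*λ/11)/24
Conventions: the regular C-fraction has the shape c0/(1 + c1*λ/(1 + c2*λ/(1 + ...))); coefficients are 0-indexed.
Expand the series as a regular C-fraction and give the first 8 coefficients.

Taylor coefficients (expand at 0): a_0 = 5/24, a_1 = -5/33, a_2 = 20/363, a_3 = -160/11979, a_4 = 320/131769, a_5 = -512/1449459, a_6 = 2048/47832147, a_7 = -16384/3683075319.
c0 = a_0 = 5/24. Peel one level at a time: if S = 1 + c*λ/S' with S'(0) = 1, then c is the λ-coefficient of S and S' = c*λ/(S - 1).
S_1 = c0/f = 1 + (8/11)*λ + (32/121)*λ^2 + ...; c1 = 8/11.
S_2 = c1*λ/(S_1 - 1) = 1 + (-4/11)*λ + (16/363)*λ^2 + ...; c2 = -4/11.
S_3 = c2*λ/(S_2 - 1) = 1 + (4/33)*λ + (16/1089)*λ^2 + ...; c3 = 4/33.
S_4 = c3*λ/(S_3 - 1) = 1 + (-4/33)*λ + (16/1815)*λ^2 + ...; c4 = -4/33.
S_5 = c4*λ/(S_4 - 1) = 1 + (4/55)*λ + (16/3025)*λ^2 + ...; c5 = 4/55.
S_6 = c5*λ/(S_5 - 1) = 1 + (-4/55)*λ + (16/4235)*λ^2 + ...; c6 = -4/55.
S_7 = c6*λ/(S_6 - 1) = 1 + (4/77)*λ + ...; c7 = 4/77.

The regular C-fraction coefficients are [5/24, 8/11, -4/11, 4/33, -4/33, 4/55, -4/55, 4/77].


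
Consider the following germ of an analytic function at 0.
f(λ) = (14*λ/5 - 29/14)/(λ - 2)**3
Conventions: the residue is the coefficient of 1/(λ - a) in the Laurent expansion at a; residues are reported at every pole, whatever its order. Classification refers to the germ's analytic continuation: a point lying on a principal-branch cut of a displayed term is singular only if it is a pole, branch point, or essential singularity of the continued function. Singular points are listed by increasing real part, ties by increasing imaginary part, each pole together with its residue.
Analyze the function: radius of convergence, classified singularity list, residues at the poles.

Denominator factor (λ - 2)^3: pole of order 3 at 2, modulus 2.
The radius of convergence is the smallest modulus among the singular points: 2.
At the order-3 pole 2 set g(λ) = (λ - (2))^3*f(λ) = 14*λ/5 - 29/14.
Order-3 pole: residue = g''(a)/2; g''(2) = 0, so the residue is 0.

Radius of convergence at 0: 2.
At 2: a pole of order 3; residue 0.


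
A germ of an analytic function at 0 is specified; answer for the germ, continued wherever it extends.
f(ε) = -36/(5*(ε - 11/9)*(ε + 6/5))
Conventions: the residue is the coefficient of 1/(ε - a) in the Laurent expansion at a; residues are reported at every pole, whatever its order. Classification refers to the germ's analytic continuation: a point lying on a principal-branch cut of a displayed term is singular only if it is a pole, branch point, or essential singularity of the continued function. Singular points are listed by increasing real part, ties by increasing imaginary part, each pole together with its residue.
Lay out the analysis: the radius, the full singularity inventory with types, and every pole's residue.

Denominator factor (ε + 6/5): pole of order 1 at -6/5, modulus 6/5.
Denominator factor (ε - 11/9): pole of order 1 at 11/9, modulus 11/9.
The radius of convergence is the smallest modulus among the singular points: 6/5.
At the order-1 pole -6/5 set g(ε) = (ε - (-6/5))*f(ε) = -36/(5*(ε - 11/9)).
Simple pole: residue = g(a) at a = -6/5, which is 324/109.
At the order-1 pole 11/9 set g(ε) = (ε - (11/9))*f(ε) = -36/(5*(ε + 6/5)).
Simple pole: residue = g(a) at a = 11/9, which is -324/109.
List the singular points by increasing real part (a conjugate pair: the negative imaginary part first).

Radius of convergence at 0: 6/5.
At -6/5: a pole of order 1; residue 324/109.
At 11/9: a pole of order 1; residue -324/109.


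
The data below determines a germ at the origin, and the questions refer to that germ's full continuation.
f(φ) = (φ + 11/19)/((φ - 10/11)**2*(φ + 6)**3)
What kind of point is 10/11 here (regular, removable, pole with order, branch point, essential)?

The point is a pole of order 2.

The denominator factor φ - 10/11 vanishes at 10/11 and appears to the power 2; the numerator there equals 311/209, nonzero, and no other factor vanishes.
Hence a pole whose order is the multiplicity, 2.
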